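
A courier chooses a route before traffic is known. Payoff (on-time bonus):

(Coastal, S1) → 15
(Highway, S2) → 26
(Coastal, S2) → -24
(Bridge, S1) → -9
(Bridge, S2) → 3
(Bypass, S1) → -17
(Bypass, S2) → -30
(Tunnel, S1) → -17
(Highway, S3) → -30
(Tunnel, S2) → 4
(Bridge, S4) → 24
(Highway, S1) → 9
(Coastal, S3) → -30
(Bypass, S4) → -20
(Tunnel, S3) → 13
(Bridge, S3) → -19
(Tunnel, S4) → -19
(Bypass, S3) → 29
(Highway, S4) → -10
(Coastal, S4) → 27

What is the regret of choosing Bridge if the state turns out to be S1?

24

Best payoff under S1 is 15.
Regret = 15 − (-9) = 24.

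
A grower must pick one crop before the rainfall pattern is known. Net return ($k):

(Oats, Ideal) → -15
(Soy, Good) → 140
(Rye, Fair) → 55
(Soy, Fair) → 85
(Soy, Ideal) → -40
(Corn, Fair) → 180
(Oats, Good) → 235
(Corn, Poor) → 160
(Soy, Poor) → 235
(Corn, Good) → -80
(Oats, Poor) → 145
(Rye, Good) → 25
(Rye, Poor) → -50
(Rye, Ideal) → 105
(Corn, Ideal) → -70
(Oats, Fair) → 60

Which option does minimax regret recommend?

Oats

Column bests: Poor=235, Fair=180, Good=235, Ideal=105.
Oats regrets: 90, 120, 0, 120 → max 120
Corn regrets: 75, 0, 315, 175 → max 315
Soy regrets: 0, 95, 95, 145 → max 145
Rye regrets: 285, 125, 210, 0 → max 285
Smallest max regret = 120 → Oats.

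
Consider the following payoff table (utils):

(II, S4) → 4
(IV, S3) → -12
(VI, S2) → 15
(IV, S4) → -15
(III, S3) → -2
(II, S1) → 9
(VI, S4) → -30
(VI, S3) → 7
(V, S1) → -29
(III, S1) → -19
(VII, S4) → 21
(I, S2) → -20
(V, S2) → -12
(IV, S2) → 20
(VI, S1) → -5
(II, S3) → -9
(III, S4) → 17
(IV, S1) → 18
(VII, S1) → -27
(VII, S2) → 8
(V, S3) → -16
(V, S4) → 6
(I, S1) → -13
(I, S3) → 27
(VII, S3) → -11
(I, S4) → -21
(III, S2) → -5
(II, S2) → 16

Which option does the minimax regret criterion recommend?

II

Column bests: S1=18, S2=20, S3=27, S4=21.
I regrets: 31, 40, 0, 42 → max 42
II regrets: 9, 4, 36, 17 → max 36
III regrets: 37, 25, 29, 4 → max 37
IV regrets: 0, 0, 39, 36 → max 39
V regrets: 47, 32, 43, 15 → max 47
VI regrets: 23, 5, 20, 51 → max 51
VII regrets: 45, 12, 38, 0 → max 45
Smallest max regret = 36 → II.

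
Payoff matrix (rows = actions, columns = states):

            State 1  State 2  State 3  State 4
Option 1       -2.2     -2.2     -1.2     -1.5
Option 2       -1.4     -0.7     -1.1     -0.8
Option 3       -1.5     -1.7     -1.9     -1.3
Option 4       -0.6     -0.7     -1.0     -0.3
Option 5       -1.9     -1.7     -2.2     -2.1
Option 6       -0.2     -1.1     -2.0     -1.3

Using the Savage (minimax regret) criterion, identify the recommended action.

Option 4

Column bests: State 1=-0.2, State 2=-0.7, State 3=-1.0, State 4=-0.3.
Option 1 regrets: 2.0, 1.5, 0.2, 1.2 → max 2.0
Option 2 regrets: 1.2, 0.0, 0.1, 0.5 → max 1.2
Option 3 regrets: 1.3, 1.0, 0.9, 1.0 → max 1.3
Option 4 regrets: 0.4, 0.0, 0.0, 0.0 → max 0.4
Option 5 regrets: 1.7, 1.0, 1.2, 1.8 → max 1.8
Option 6 regrets: 0.0, 0.4, 1.0, 1.0 → max 1.0
Smallest max regret = 0.4 → Option 4.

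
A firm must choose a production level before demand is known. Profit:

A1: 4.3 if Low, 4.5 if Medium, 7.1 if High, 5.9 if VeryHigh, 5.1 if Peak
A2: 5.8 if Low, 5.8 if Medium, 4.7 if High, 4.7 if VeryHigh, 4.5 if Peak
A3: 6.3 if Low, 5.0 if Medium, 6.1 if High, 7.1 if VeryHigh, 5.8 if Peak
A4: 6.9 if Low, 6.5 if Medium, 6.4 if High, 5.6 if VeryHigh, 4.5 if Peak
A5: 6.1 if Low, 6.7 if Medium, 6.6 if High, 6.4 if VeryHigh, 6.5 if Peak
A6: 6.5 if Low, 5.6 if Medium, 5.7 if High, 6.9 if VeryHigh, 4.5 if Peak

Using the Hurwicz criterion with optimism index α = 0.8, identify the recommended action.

A3

A1: 0.8·7.1 + 0.2·4.3 = 6.54
A2: 0.8·5.8 + 0.2·4.5 = 5.54
A3: 0.8·7.1 + 0.2·5.0 = 6.68
A4: 0.8·6.9 + 0.2·4.5 = 6.42
A5: 0.8·6.7 + 0.2·6.1 = 6.58
A6: 0.8·6.9 + 0.2·4.5 = 6.42
Highest Hurwicz score = 6.68 → A3.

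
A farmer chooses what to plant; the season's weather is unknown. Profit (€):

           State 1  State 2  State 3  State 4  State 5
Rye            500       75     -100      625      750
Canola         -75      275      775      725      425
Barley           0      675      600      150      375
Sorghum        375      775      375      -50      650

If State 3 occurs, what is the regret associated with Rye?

Best payoff under State 3 is 775.
Regret = 775 − (-100) = 875.

875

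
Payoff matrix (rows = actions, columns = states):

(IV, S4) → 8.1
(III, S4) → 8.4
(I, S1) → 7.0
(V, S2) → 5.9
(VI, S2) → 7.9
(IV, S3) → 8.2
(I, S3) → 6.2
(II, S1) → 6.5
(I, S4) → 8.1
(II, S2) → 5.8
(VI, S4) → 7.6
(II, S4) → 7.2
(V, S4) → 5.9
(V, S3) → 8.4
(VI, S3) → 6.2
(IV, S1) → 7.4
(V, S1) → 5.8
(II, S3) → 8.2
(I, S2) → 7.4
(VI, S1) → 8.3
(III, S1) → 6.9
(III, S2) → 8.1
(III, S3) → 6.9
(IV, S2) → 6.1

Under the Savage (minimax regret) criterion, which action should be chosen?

Column bests: S1=8.3, S2=8.1, S3=8.4, S4=8.4.
I regrets: 1.3, 0.7, 2.2, 0.3 → max 2.2
II regrets: 1.8, 2.3, 0.2, 1.2 → max 2.3
III regrets: 1.4, 0.0, 1.5, 0.0 → max 1.5
IV regrets: 0.9, 2.0, 0.2, 0.3 → max 2.0
V regrets: 2.5, 2.2, 0.0, 2.5 → max 2.5
VI regrets: 0.0, 0.2, 2.2, 0.8 → max 2.2
Smallest max regret = 1.5 → III.

III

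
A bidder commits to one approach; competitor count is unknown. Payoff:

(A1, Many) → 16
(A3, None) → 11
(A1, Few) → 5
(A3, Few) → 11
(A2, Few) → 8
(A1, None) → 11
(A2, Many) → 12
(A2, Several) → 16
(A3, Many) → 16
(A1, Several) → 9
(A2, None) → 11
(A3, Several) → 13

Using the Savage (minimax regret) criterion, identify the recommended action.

Column bests: None=11, Few=11, Several=16, Many=16.
A1 regrets: 0, 6, 7, 0 → max 7
A2 regrets: 0, 3, 0, 4 → max 4
A3 regrets: 0, 0, 3, 0 → max 3
Smallest max regret = 3 → A3.

A3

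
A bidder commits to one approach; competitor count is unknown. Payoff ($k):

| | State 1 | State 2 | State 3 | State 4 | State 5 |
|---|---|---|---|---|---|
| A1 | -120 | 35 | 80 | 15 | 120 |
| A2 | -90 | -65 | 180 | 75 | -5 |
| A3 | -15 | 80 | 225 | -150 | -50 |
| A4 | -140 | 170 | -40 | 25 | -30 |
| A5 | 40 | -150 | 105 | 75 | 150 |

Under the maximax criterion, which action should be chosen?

Row maxima: A1=120, A2=180, A3=225, A4=170, A5=150
Best best-case = 225 → A3.

A3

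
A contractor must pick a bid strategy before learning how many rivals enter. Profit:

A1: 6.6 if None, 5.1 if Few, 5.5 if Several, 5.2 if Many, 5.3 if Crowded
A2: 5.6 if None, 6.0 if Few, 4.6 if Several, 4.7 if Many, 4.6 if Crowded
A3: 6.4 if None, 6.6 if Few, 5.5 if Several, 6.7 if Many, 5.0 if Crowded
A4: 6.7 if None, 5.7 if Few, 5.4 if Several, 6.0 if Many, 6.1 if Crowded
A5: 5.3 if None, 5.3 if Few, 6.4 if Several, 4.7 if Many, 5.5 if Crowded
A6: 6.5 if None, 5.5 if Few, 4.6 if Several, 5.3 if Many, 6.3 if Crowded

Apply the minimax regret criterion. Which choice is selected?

Column bests: None=6.7, Few=6.6, Several=6.4, Many=6.7, Crowded=6.3.
A1 regrets: 0.1, 1.5, 0.9, 1.5, 1.0 → max 1.5
A2 regrets: 1.1, 0.6, 1.8, 2.0, 1.7 → max 2.0
A3 regrets: 0.3, 0.0, 0.9, 0.0, 1.3 → max 1.3
A4 regrets: 0.0, 0.9, 1.0, 0.7, 0.2 → max 1.0
A5 regrets: 1.4, 1.3, 0.0, 2.0, 0.8 → max 2.0
A6 regrets: 0.2, 1.1, 1.8, 1.4, 0.0 → max 1.8
Smallest max regret = 1.0 → A4.

A4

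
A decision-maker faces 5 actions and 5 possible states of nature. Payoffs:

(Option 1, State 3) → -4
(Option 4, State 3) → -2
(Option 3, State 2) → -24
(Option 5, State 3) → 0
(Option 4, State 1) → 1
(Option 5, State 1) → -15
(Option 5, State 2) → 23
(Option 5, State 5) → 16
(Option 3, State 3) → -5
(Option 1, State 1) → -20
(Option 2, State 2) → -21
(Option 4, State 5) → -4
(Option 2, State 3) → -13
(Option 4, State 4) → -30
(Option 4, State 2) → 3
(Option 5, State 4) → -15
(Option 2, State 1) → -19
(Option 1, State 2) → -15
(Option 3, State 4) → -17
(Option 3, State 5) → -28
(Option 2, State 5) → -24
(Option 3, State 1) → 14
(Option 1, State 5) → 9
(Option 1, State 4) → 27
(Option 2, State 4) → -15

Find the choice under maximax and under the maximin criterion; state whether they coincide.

maximax → Option 1; maximin → Option 5 (disagree)

Row maxima: Option 1=27, Option 2=-13, Option 3=14, Option 4=3, Option 5=23
Best best-case = 27 → Option 1.
Row minima: Option 1=-20, Option 2=-24, Option 3=-28, Option 4=-30, Option 5=-15
Best worst-case = -15 → Option 5.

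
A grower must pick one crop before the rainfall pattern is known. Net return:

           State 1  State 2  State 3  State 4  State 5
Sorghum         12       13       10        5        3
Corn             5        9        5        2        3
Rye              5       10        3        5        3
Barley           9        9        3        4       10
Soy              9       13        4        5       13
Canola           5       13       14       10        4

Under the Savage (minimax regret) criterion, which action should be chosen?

Column bests: State 1=12, State 2=13, State 3=14, State 4=10, State 5=13.
Sorghum regrets: 0, 0, 4, 5, 10 → max 10
Corn regrets: 7, 4, 9, 8, 10 → max 10
Rye regrets: 7, 3, 11, 5, 10 → max 11
Barley regrets: 3, 4, 11, 6, 3 → max 11
Soy regrets: 3, 0, 10, 5, 0 → max 10
Canola regrets: 7, 0, 0, 0, 9 → max 9
Smallest max regret = 9 → Canola.

Canola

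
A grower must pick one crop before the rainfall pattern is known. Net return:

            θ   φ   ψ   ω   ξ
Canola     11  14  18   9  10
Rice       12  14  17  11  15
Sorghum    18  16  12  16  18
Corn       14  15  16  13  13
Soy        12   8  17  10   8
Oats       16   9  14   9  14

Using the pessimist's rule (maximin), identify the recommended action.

Corn

Row minima: Canola=9, Rice=11, Sorghum=12, Corn=13, Soy=8, Oats=9
Best worst-case = 13 → Corn.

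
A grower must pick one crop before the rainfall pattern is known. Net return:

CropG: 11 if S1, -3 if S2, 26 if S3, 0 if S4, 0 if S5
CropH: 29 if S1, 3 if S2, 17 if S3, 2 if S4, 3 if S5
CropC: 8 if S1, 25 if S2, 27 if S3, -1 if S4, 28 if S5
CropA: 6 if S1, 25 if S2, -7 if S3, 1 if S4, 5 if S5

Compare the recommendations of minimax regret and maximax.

minimax regret → CropC; maximax → CropH (disagree)

Column bests: S1=29, S2=25, S3=27, S4=2, S5=28.
CropG regrets: 18, 28, 1, 2, 28 → max 28
CropH regrets: 0, 22, 10, 0, 25 → max 25
CropC regrets: 21, 0, 0, 3, 0 → max 21
CropA regrets: 23, 0, 34, 1, 23 → max 34
Smallest max regret = 21 → CropC.
Row maxima: CropG=26, CropH=29, CropC=28, CropA=25
Best best-case = 29 → CropH.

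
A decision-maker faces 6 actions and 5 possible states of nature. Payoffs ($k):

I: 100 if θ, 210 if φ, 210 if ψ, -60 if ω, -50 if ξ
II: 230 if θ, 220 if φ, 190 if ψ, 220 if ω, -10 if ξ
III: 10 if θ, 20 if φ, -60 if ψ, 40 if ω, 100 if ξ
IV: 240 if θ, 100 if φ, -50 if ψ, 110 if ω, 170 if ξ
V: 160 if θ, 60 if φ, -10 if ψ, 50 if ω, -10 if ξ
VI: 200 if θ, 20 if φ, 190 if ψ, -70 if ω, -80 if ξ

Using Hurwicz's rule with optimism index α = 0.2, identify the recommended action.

II

I: 0.2·210 + 0.8·(-60) = -6
II: 0.2·230 + 0.8·(-10) = 38
III: 0.2·100 + 0.8·(-60) = -28
IV: 0.2·240 + 0.8·(-50) = 8
V: 0.2·160 + 0.8·(-10) = 24
VI: 0.2·200 + 0.8·(-80) = -24
Highest Hurwicz score = 38 → II.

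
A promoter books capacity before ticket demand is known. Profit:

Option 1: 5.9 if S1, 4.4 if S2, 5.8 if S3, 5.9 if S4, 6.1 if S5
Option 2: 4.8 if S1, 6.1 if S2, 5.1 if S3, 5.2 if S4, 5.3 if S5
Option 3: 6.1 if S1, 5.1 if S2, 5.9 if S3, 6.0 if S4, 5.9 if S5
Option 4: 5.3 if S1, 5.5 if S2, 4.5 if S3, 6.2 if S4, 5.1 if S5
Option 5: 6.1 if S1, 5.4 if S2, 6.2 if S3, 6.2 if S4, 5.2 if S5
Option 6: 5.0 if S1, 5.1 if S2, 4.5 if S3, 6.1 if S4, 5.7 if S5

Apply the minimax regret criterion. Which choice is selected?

Column bests: S1=6.1, S2=6.1, S3=6.2, S4=6.2, S5=6.1.
Option 1 regrets: 0.2, 1.7, 0.4, 0.3, 0.0 → max 1.7
Option 2 regrets: 1.3, 0.0, 1.1, 1.0, 0.8 → max 1.3
Option 3 regrets: 0.0, 1.0, 0.3, 0.2, 0.2 → max 1.0
Option 4 regrets: 0.8, 0.6, 1.7, 0.0, 1.0 → max 1.7
Option 5 regrets: 0.0, 0.7, 0.0, 0.0, 0.9 → max 0.9
Option 6 regrets: 1.1, 1.0, 1.7, 0.1, 0.4 → max 1.7
Smallest max regret = 0.9 → Option 5.

Option 5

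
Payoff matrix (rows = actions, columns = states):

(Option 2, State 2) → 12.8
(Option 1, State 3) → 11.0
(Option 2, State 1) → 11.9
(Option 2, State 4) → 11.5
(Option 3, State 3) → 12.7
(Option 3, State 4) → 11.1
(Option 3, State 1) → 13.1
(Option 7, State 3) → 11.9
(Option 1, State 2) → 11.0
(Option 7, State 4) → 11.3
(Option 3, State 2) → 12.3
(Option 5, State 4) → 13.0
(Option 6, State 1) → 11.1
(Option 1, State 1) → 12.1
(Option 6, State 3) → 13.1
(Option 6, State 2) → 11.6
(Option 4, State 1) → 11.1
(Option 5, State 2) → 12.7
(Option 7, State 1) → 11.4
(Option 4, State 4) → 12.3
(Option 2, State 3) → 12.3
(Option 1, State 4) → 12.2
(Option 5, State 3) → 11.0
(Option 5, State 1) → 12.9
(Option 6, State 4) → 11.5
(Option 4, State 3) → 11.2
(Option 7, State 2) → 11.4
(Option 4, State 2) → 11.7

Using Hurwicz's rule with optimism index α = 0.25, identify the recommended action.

Option 1: 0.25·12.2 + 0.75·11.0 = 11.3
Option 2: 0.25·12.8 + 0.75·11.5 = 11.825
Option 3: 0.25·13.1 + 0.75·11.1 = 11.6
Option 4: 0.25·12.3 + 0.75·11.1 = 11.4
Option 5: 0.25·13.0 + 0.75·11.0 = 11.5
Option 6: 0.25·13.1 + 0.75·11.1 = 11.6
Option 7: 0.25·11.9 + 0.75·11.3 = 11.45
Highest Hurwicz score = 11.825 → Option 2.

Option 2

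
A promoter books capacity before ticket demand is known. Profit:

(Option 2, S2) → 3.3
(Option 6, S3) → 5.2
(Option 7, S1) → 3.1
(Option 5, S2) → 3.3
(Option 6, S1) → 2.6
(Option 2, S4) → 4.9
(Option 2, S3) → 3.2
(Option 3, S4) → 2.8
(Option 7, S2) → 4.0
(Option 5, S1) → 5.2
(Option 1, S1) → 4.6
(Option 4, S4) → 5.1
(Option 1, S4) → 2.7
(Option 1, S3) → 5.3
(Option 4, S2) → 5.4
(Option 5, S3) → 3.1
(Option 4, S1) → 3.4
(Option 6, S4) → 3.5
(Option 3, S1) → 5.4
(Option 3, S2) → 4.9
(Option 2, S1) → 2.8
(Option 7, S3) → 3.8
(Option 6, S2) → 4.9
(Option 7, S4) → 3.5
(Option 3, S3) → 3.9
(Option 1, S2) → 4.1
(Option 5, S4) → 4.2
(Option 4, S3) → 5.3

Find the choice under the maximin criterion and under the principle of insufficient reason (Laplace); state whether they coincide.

maximin → Option 4; laplace → Option 4 (agree)

Row minima: Option 1=2.7, Option 2=2.8, Option 3=2.8, Option 4=3.4, Option 5=3.1, Option 6=2.6, Option 7=3.1
Best worst-case = 3.4 → Option 4.
Row averages: Option 1=4.175, Option 2=3.55, Option 3=4.25, Option 4=4.8, Option 5=3.95, Option 6=4.05, Option 7=3.6
Highest average = 4.8 → Option 4.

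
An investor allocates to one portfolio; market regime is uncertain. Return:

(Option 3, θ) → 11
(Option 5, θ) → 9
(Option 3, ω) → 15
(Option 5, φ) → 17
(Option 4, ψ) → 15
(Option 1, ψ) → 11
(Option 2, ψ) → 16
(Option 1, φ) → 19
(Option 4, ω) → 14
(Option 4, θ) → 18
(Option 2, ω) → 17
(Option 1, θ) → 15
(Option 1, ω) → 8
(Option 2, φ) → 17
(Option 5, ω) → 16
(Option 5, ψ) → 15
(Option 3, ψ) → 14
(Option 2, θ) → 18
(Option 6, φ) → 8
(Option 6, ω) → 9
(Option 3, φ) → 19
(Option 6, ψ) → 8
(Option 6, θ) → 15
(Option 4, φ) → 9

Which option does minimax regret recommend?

Option 2

Column bests: θ=18, φ=19, ψ=16, ω=17.
Option 1 regrets: 3, 0, 5, 9 → max 9
Option 2 regrets: 0, 2, 0, 0 → max 2
Option 3 regrets: 7, 0, 2, 2 → max 7
Option 4 regrets: 0, 10, 1, 3 → max 10
Option 5 regrets: 9, 2, 1, 1 → max 9
Option 6 regrets: 3, 11, 8, 8 → max 11
Smallest max regret = 2 → Option 2.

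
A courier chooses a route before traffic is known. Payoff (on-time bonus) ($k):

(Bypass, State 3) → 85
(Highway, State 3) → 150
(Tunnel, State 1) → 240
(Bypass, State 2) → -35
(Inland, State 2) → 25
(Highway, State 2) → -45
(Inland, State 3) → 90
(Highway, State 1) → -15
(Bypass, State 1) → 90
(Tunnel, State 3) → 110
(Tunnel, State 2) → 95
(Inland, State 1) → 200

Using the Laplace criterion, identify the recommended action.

Tunnel

Row averages: Bypass=140/3, Tunnel=445/3, Inland=105, Highway=30
Highest average = 445/3 → Tunnel.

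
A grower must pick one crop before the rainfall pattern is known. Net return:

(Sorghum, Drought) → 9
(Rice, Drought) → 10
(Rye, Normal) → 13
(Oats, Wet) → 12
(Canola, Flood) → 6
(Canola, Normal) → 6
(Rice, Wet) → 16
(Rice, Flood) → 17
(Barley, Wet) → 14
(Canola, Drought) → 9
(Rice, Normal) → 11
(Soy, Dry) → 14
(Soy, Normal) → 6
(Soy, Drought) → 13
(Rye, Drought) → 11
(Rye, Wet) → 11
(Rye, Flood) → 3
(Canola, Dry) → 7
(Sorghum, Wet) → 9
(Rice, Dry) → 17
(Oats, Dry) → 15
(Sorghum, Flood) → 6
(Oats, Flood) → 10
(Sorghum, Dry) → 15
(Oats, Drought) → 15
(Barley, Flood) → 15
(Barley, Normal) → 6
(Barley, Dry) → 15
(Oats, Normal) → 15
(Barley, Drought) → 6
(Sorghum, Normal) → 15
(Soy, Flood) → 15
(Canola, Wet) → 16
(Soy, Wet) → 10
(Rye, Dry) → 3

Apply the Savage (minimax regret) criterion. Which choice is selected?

Column bests: Drought=15, Dry=17, Normal=15, Wet=16, Flood=17.
Soy regrets: 2, 3, 9, 6, 2 → max 9
Rice regrets: 5, 0, 4, 0, 0 → max 5
Sorghum regrets: 6, 2, 0, 7, 11 → max 11
Oats regrets: 0, 2, 0, 4, 7 → max 7
Rye regrets: 4, 14, 2, 5, 14 → max 14
Canola regrets: 6, 10, 9, 0, 11 → max 11
Barley regrets: 9, 2, 9, 2, 2 → max 9
Smallest max regret = 5 → Rice.

Rice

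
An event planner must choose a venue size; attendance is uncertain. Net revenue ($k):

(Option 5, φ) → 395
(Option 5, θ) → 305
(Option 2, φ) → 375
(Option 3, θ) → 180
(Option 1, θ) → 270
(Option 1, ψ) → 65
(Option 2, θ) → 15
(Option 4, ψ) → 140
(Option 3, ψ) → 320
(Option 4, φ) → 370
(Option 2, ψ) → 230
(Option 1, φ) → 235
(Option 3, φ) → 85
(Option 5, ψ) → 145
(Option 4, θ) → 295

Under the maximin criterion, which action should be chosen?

Option 5

Row minima: Option 1=65, Option 2=15, Option 3=85, Option 4=140, Option 5=145
Best worst-case = 145 → Option 5.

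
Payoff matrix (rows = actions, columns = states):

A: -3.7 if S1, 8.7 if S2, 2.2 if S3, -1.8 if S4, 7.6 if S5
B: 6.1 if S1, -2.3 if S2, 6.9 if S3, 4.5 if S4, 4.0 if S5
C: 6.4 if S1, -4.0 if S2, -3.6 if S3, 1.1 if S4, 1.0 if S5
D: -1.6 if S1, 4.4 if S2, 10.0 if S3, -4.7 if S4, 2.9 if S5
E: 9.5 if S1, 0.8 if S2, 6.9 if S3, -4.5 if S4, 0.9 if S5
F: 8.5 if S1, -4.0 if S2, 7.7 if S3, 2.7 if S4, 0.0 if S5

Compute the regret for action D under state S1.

Best payoff under S1 is 9.5.
Regret = 9.5 − (-1.6) = 11.1.

11.1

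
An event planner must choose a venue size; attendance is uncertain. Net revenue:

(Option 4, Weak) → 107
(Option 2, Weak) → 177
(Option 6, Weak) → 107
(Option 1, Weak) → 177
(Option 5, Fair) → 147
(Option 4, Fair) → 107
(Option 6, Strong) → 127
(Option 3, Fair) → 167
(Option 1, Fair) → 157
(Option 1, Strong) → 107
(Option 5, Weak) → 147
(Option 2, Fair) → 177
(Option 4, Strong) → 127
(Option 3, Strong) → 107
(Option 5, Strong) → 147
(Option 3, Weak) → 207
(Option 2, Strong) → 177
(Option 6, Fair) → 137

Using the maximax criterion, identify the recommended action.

Option 3

Row maxima: Option 1=177, Option 2=177, Option 3=207, Option 4=127, Option 5=147, Option 6=137
Best best-case = 207 → Option 3.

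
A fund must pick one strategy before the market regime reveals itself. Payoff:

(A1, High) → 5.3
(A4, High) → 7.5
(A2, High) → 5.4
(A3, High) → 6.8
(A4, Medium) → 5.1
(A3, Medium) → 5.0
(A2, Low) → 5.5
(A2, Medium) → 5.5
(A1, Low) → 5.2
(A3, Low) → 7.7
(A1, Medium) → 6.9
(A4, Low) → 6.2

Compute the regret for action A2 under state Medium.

Best payoff under Medium is 6.9.
Regret = 6.9 − 5.5 = 1.4.

1.4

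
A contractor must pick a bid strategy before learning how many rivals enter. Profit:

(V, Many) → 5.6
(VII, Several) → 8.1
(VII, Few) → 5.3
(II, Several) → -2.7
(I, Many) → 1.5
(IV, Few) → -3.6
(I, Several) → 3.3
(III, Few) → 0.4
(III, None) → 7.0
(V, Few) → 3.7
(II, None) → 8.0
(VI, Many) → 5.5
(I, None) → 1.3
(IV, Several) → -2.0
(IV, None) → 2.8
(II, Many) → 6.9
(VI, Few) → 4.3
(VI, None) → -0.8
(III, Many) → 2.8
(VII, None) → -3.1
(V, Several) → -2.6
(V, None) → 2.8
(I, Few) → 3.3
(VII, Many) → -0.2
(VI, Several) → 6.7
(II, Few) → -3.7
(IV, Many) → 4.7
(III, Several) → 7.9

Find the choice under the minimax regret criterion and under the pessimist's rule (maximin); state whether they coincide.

Column bests: None=8.0, Few=5.3, Several=8.1, Many=6.9.
I regrets: 6.7, 2.0, 4.8, 5.4 → max 6.7
II regrets: 0.0, 9.0, 10.8, 0.0 → max 10.8
III regrets: 1.0, 4.9, 0.2, 4.1 → max 4.9
IV regrets: 5.2, 8.9, 10.1, 2.2 → max 10.1
V regrets: 5.2, 1.6, 10.7, 1.3 → max 10.7
VI regrets: 8.8, 1.0, 1.4, 1.4 → max 8.8
VII regrets: 11.1, 0.0, 0.0, 7.1 → max 11.1
Smallest max regret = 4.9 → III.
Row minima: I=1.3, II=-3.7, III=0.4, IV=-3.6, V=-2.6, VI=-0.8, VII=-3.1
Best worst-case = 1.3 → I.

minimax regret → III; maximin → I (disagree)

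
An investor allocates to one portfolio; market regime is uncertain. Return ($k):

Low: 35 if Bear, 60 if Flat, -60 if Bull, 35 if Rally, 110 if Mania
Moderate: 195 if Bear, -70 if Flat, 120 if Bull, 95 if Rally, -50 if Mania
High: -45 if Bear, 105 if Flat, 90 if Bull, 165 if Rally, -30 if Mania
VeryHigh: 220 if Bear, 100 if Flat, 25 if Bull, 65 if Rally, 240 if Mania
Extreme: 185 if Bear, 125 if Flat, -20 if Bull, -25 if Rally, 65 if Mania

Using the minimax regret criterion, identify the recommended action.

VeryHigh

Column bests: Bear=220, Flat=125, Bull=120, Rally=165, Mania=240.
Low regrets: 185, 65, 180, 130, 130 → max 185
Moderate regrets: 25, 195, 0, 70, 290 → max 290
High regrets: 265, 20, 30, 0, 270 → max 270
VeryHigh regrets: 0, 25, 95, 100, 0 → max 100
Extreme regrets: 35, 0, 140, 190, 175 → max 190
Smallest max regret = 100 → VeryHigh.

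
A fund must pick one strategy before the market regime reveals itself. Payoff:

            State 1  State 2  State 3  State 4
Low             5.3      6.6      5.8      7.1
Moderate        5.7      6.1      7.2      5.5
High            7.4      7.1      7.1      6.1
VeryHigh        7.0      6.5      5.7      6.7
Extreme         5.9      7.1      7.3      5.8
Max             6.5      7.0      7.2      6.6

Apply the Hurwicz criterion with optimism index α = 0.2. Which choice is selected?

Low: 0.2·7.1 + 0.8·5.3 = 5.66
Moderate: 0.2·7.2 + 0.8·5.5 = 5.84
High: 0.2·7.4 + 0.8·6.1 = 6.36
VeryHigh: 0.2·7.0 + 0.8·5.7 = 5.96
Extreme: 0.2·7.3 + 0.8·5.8 = 6.1
Max: 0.2·7.2 + 0.8·6.5 = 6.64
Highest Hurwicz score = 6.64 → Max.

Max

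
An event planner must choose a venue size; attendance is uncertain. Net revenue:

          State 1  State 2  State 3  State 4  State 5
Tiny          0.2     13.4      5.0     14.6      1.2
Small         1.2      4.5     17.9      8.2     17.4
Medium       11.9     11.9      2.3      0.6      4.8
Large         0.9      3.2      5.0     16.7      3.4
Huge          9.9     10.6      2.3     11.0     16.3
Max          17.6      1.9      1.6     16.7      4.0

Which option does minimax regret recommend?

Column bests: State 1=17.6, State 2=13.4, State 3=17.9, State 4=16.7, State 5=17.4.
Tiny regrets: 17.4, 0.0, 12.9, 2.1, 16.2 → max 17.4
Small regrets: 16.4, 8.9, 0.0, 8.5, 0.0 → max 16.4
Medium regrets: 5.7, 1.5, 15.6, 16.1, 12.6 → max 16.1
Large regrets: 16.7, 10.2, 12.9, 0.0, 14.0 → max 16.7
Huge regrets: 7.7, 2.8, 15.6, 5.7, 1.1 → max 15.6
Max regrets: 0.0, 11.5, 16.3, 0.0, 13.4 → max 16.3
Smallest max regret = 15.6 → Huge.

Huge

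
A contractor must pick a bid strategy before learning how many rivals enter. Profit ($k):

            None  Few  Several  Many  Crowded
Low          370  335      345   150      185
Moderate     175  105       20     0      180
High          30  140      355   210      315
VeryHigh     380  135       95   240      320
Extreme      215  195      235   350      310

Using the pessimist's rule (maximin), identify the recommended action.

Extreme

Row minima: Low=150, Moderate=0, High=30, VeryHigh=95, Extreme=195
Best worst-case = 195 → Extreme.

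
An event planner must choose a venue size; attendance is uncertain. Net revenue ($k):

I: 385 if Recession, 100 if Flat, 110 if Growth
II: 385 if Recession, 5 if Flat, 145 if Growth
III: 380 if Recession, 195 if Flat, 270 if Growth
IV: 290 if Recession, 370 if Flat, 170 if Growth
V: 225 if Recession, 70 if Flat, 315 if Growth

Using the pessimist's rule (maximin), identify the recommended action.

III

Row minima: I=100, II=5, III=195, IV=170, V=70
Best worst-case = 195 → III.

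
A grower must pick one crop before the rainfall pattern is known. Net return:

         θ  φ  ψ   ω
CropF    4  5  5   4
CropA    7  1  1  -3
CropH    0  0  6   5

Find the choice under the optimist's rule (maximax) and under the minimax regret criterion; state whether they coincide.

maximax → CropA; minimax regret → CropF (disagree)

Row maxima: CropF=5, CropA=7, CropH=6
Best best-case = 7 → CropA.
Column bests: θ=7, φ=5, ψ=6, ω=5.
CropF regrets: 3, 0, 1, 1 → max 3
CropA regrets: 0, 4, 5, 8 → max 8
CropH regrets: 7, 5, 0, 0 → max 7
Smallest max regret = 3 → CropF.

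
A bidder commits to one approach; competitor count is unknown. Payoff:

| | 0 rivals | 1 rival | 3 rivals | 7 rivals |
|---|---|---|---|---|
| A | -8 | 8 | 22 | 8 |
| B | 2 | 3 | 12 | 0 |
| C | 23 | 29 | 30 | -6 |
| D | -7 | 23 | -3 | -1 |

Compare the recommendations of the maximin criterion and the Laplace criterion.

Row minima: A=-8, B=0, C=-6, D=-7
Best worst-case = 0 → B.
Row averages: A=7.5, B=4.25, C=19, D=3
Highest average = 19 → C.

maximin → B; laplace → C (disagree)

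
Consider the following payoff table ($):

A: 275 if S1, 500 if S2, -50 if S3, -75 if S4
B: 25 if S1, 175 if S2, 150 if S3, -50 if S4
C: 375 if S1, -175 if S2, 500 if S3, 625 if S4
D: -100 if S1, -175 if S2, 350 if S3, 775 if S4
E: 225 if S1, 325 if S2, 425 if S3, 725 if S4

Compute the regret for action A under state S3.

550

Best payoff under S3 is 500.
Regret = 500 − (-50) = 550.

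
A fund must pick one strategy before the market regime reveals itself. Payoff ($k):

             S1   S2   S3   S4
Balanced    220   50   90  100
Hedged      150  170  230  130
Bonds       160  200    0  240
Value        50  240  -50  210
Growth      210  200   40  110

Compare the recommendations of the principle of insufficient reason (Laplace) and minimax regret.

laplace → Hedged; minimax regret → Hedged (agree)

Row averages: Balanced=115, Hedged=170, Bonds=150, Value=112.5, Growth=140
Highest average = 170 → Hedged.
Column bests: S1=220, S2=240, S3=230, S4=240.
Balanced regrets: 0, 190, 140, 140 → max 190
Hedged regrets: 70, 70, 0, 110 → max 110
Bonds regrets: 60, 40, 230, 0 → max 230
Value regrets: 170, 0, 280, 30 → max 280
Growth regrets: 10, 40, 190, 130 → max 190
Smallest max regret = 110 → Hedged.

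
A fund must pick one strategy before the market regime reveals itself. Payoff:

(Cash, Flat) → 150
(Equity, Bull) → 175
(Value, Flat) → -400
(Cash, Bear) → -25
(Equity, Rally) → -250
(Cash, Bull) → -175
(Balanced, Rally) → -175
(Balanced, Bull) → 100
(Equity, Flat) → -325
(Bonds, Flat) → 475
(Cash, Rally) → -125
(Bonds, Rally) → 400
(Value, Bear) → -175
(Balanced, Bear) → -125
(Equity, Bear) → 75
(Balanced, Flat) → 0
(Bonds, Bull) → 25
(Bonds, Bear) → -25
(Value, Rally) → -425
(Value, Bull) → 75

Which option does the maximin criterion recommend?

Row minima: Equity=-325, Value=-425, Balanced=-175, Cash=-175, Bonds=-25
Best worst-case = -25 → Bonds.

Bonds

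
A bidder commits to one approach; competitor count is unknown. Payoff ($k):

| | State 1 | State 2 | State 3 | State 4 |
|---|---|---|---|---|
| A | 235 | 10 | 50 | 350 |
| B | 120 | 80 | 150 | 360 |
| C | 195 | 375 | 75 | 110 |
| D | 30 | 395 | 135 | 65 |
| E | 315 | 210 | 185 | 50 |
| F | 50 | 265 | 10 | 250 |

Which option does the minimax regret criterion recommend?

Column bests: State 1=315, State 2=395, State 3=185, State 4=360.
A regrets: 80, 385, 135, 10 → max 385
B regrets: 195, 315, 35, 0 → max 315
C regrets: 120, 20, 110, 250 → max 250
D regrets: 285, 0, 50, 295 → max 295
E regrets: 0, 185, 0, 310 → max 310
F regrets: 265, 130, 175, 110 → max 265
Smallest max regret = 250 → C.

C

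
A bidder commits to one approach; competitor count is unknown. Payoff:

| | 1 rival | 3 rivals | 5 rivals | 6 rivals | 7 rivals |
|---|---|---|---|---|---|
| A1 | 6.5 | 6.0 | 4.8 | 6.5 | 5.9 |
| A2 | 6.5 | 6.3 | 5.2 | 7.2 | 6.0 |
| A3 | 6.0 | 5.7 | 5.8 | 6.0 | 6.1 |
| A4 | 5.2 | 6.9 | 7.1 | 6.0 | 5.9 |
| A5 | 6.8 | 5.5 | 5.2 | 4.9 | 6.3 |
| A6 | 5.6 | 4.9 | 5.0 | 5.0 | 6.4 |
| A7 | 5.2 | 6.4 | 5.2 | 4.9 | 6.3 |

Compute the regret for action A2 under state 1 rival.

Best payoff under 1 rival is 6.8.
Regret = 6.8 − 6.5 = 0.3.

0.3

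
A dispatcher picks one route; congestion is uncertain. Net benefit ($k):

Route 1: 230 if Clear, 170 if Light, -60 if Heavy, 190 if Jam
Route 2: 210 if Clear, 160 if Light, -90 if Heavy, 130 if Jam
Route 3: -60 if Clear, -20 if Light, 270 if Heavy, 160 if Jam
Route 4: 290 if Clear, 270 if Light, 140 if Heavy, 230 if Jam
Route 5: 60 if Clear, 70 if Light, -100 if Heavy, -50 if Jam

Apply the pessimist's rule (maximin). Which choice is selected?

Route 4

Row minima: Route 1=-60, Route 2=-90, Route 3=-60, Route 4=140, Route 5=-100
Best worst-case = 140 → Route 4.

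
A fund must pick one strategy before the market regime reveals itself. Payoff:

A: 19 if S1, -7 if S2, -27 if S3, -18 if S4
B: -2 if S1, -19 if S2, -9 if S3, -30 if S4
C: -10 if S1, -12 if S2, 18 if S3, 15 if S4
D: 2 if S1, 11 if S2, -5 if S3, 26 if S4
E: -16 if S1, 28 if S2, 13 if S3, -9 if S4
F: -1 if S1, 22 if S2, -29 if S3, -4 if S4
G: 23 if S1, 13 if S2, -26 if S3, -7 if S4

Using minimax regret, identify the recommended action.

Column bests: S1=23, S2=28, S3=18, S4=26.
A regrets: 4, 35, 45, 44 → max 45
B regrets: 25, 47, 27, 56 → max 56
C regrets: 33, 40, 0, 11 → max 40
D regrets: 21, 17, 23, 0 → max 23
E regrets: 39, 0, 5, 35 → max 39
F regrets: 24, 6, 47, 30 → max 47
G regrets: 0, 15, 44, 33 → max 44
Smallest max regret = 23 → D.

D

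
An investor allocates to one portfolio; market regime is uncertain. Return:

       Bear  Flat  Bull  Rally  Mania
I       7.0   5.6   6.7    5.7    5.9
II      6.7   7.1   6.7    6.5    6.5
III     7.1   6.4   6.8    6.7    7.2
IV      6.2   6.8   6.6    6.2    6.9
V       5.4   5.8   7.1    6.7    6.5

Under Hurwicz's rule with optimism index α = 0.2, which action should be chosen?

I: 0.2·7.0 + 0.8·5.6 = 5.88
II: 0.2·7.1 + 0.8·6.5 = 6.62
III: 0.2·7.2 + 0.8·6.4 = 6.56
IV: 0.2·6.9 + 0.8·6.2 = 6.34
V: 0.2·7.1 + 0.8·5.4 = 5.74
Highest Hurwicz score = 6.62 → II.

II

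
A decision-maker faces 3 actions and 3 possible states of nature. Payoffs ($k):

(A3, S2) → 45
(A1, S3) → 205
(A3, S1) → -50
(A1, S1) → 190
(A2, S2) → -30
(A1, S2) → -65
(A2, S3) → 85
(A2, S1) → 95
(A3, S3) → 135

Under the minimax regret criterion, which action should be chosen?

A1

Column bests: S1=190, S2=45, S3=205.
A1 regrets: 0, 110, 0 → max 110
A2 regrets: 95, 75, 120 → max 120
A3 regrets: 240, 0, 70 → max 240
Smallest max regret = 110 → A1.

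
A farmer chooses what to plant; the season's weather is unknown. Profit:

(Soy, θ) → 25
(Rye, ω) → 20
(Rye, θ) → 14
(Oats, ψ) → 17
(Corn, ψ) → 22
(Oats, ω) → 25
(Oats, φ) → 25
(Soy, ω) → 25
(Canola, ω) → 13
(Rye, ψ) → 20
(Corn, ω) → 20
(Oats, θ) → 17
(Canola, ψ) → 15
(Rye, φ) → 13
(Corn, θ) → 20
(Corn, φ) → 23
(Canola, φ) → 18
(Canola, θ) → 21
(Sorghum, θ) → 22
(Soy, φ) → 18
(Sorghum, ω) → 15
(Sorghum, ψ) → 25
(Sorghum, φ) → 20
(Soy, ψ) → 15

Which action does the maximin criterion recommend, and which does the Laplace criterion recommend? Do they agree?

Row minima: Oats=17, Soy=15, Rye=13, Canola=13, Corn=20, Sorghum=15
Best worst-case = 20 → Corn.
Row averages: Oats=21, Soy=20.75, Rye=16.75, Canola=16.75, Corn=21.25, Sorghum=20.5
Highest average = 21.25 → Corn.

maximin → Corn; laplace → Corn (agree)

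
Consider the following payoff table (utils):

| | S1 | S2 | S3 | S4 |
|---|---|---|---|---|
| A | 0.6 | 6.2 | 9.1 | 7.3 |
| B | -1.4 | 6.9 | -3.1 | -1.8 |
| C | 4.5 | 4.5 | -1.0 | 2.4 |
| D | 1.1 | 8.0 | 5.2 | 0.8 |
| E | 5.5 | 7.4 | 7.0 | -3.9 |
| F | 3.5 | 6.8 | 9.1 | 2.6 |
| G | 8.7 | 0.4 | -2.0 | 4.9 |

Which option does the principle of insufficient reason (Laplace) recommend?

A

Row averages: A=5.8, B=0.15, C=2.6, D=3.775, E=4, F=5.5, G=3
Highest average = 5.8 → A.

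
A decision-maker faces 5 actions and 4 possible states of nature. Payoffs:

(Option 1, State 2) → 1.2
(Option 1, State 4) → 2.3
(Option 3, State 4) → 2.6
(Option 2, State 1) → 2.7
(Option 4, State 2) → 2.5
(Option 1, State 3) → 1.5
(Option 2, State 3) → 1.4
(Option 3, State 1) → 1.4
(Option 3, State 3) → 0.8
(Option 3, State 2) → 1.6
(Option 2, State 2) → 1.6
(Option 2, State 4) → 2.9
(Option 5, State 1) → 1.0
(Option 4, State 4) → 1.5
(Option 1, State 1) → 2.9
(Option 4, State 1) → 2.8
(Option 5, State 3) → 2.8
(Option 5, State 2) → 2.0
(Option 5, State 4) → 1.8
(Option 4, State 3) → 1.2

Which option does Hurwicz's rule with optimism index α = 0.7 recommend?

Option 1: 0.7·2.9 + 0.3·1.2 = 2.39
Option 2: 0.7·2.9 + 0.3·1.4 = 2.45
Option 3: 0.7·2.6 + 0.3·0.8 = 2.06
Option 4: 0.7·2.8 + 0.3·1.2 = 2.32
Option 5: 0.7·2.8 + 0.3·1.0 = 2.26
Highest Hurwicz score = 2.45 → Option 2.

Option 2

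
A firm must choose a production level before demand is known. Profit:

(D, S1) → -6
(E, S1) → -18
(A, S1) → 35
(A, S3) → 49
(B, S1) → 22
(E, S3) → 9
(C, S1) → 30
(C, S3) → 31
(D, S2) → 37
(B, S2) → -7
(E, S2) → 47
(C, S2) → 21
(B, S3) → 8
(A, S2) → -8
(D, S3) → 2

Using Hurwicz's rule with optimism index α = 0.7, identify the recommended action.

A

A: 0.7·49 + 0.3·(-8) = 31.9
B: 0.7·22 + 0.3·(-7) = 13.3
C: 0.7·31 + 0.3·21 = 28
D: 0.7·37 + 0.3·(-6) = 24.1
E: 0.7·47 + 0.3·(-18) = 27.5
Highest Hurwicz score = 31.9 → A.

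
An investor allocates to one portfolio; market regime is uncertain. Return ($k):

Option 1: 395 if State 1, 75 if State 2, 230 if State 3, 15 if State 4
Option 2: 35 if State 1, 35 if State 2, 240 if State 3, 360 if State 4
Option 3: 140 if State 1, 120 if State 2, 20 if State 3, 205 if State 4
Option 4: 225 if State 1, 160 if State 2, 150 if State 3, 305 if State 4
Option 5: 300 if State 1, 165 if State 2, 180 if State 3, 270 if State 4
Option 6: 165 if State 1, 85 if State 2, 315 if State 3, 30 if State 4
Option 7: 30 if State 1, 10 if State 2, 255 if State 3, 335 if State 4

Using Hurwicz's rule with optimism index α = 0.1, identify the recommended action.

Option 1: 0.1·395 + 0.9·15 = 53
Option 2: 0.1·360 + 0.9·35 = 67.5
Option 3: 0.1·205 + 0.9·20 = 38.5
Option 4: 0.1·305 + 0.9·150 = 165.5
Option 5: 0.1·300 + 0.9·165 = 178.5
Option 6: 0.1·315 + 0.9·30 = 58.5
Option 7: 0.1·335 + 0.9·10 = 42.5
Highest Hurwicz score = 178.5 → Option 5.

Option 5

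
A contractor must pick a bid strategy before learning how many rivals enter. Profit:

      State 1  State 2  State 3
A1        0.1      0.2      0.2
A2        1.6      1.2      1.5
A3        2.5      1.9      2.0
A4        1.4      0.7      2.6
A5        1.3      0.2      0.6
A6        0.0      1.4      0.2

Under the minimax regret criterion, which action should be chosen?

Column bests: State 1=2.5, State 2=1.9, State 3=2.6.
A1 regrets: 2.4, 1.7, 2.4 → max 2.4
A2 regrets: 0.9, 0.7, 1.1 → max 1.1
A3 regrets: 0.0, 0.0, 0.6 → max 0.6
A4 regrets: 1.1, 1.2, 0.0 → max 1.2
A5 regrets: 1.2, 1.7, 2.0 → max 2.0
A6 regrets: 2.5, 0.5, 2.4 → max 2.5
Smallest max regret = 0.6 → A3.

A3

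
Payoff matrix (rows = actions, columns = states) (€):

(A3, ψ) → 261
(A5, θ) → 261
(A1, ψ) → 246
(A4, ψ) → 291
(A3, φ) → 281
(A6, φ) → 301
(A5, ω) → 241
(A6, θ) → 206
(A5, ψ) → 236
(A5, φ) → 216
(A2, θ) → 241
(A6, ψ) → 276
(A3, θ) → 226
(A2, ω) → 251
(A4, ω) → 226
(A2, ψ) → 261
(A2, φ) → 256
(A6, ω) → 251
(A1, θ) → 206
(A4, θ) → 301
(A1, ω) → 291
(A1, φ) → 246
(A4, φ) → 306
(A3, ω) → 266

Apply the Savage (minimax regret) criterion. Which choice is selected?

A2

Column bests: θ=301, φ=306, ψ=291, ω=291.
A1 regrets: 95, 60, 45, 0 → max 95
A2 regrets: 60, 50, 30, 40 → max 60
A3 regrets: 75, 25, 30, 25 → max 75
A4 regrets: 0, 0, 0, 65 → max 65
A5 regrets: 40, 90, 55, 50 → max 90
A6 regrets: 95, 5, 15, 40 → max 95
Smallest max regret = 60 → A2.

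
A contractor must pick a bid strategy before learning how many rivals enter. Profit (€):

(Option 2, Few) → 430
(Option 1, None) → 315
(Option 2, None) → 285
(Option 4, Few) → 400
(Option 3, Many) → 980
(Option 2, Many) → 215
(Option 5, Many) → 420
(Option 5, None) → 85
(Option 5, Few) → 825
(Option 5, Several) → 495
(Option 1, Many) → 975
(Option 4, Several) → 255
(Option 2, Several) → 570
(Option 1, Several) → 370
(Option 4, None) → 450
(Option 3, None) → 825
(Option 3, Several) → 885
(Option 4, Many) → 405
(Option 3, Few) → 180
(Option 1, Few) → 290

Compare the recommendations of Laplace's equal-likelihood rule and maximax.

Row averages: Option 1=487.5, Option 2=375, Option 3=717.5, Option 4=377.5, Option 5=456.25
Highest average = 717.5 → Option 3.
Row maxima: Option 1=975, Option 2=570, Option 3=980, Option 4=450, Option 5=825
Best best-case = 980 → Option 3.

laplace → Option 3; maximax → Option 3 (agree)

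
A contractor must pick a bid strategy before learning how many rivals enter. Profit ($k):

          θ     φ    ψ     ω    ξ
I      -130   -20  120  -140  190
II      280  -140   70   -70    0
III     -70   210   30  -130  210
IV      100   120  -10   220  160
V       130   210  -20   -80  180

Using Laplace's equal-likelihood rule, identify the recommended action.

IV

Row averages: I=4, II=28, III=50, IV=118, V=84
Highest average = 118 → IV.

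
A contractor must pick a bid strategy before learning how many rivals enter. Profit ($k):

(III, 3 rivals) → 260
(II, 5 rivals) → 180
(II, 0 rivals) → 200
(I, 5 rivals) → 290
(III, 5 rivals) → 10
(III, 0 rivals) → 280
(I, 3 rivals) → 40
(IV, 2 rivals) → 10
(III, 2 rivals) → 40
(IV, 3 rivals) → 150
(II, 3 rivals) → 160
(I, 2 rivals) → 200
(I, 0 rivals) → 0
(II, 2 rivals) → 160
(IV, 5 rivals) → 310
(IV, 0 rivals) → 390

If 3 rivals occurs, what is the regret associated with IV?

110

Best payoff under 3 rivals is 260.
Regret = 260 − 150 = 110.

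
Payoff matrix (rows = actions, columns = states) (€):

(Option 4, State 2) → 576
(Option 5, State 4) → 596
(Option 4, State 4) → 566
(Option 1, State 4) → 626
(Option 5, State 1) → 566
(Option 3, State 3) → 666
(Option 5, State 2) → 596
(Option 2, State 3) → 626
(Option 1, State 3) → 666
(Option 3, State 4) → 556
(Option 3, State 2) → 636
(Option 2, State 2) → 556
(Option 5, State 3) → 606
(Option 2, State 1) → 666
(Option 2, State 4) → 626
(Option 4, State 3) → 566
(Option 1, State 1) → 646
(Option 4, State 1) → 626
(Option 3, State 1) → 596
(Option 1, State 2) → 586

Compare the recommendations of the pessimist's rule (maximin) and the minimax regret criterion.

maximin → Option 1; minimax regret → Option 1 (agree)

Row minima: Option 1=586, Option 2=556, Option 3=556, Option 4=566, Option 5=566
Best worst-case = 586 → Option 1.
Column bests: State 1=666, State 2=636, State 3=666, State 4=626.
Option 1 regrets: 20, 50, 0, 0 → max 50
Option 2 regrets: 0, 80, 40, 0 → max 80
Option 3 regrets: 70, 0, 0, 70 → max 70
Option 4 regrets: 40, 60, 100, 60 → max 100
Option 5 regrets: 100, 40, 60, 30 → max 100
Smallest max regret = 50 → Option 1.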